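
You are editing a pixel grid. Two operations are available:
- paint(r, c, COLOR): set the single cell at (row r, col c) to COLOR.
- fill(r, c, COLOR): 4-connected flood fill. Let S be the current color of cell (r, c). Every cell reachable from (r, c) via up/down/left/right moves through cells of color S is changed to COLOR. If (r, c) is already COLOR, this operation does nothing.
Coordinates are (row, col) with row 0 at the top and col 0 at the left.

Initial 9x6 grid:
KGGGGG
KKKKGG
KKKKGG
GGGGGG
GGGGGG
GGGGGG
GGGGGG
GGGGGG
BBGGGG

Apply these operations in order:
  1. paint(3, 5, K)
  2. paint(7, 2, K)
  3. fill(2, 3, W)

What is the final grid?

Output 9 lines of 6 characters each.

After op 1 paint(3,5,K):
KGGGGG
KKKKGG
KKKKGG
GGGGGK
GGGGGG
GGGGGG
GGGGGG
GGGGGG
BBGGGG
After op 2 paint(7,2,K):
KGGGGG
KKKKGG
KKKKGG
GGGGGK
GGGGGG
GGGGGG
GGGGGG
GGKGGG
BBGGGG
After op 3 fill(2,3,W) [9 cells changed]:
WGGGGG
WWWWGG
WWWWGG
GGGGGK
GGGGGG
GGGGGG
GGGGGG
GGKGGG
BBGGGG

Answer: WGGGGG
WWWWGG
WWWWGG
GGGGGK
GGGGGG
GGGGGG
GGGGGG
GGKGGG
BBGGGG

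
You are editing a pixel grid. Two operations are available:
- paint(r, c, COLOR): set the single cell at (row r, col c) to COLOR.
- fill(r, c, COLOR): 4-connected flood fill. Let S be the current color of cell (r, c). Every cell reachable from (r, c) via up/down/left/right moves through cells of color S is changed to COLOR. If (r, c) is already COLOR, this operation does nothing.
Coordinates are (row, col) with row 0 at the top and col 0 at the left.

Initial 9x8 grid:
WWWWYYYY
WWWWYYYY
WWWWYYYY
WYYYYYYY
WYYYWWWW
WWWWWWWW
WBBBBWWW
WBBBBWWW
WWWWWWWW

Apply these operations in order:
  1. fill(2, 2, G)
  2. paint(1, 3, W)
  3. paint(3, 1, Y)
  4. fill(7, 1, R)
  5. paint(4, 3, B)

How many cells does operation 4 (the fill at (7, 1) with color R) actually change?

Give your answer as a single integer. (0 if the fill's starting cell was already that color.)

After op 1 fill(2,2,G) [42 cells changed]:
GGGGYYYY
GGGGYYYY
GGGGYYYY
GYYYYYYY
GYYYGGGG
GGGGGGGG
GBBBBGGG
GBBBBGGG
GGGGGGGG
After op 2 paint(1,3,W):
GGGGYYYY
GGGWYYYY
GGGGYYYY
GYYYYYYY
GYYYGGGG
GGGGGGGG
GBBBBGGG
GBBBBGGG
GGGGGGGG
After op 3 paint(3,1,Y):
GGGGYYYY
GGGWYYYY
GGGGYYYY
GYYYYYYY
GYYYGGGG
GGGGGGGG
GBBBBGGG
GBBBBGGG
GGGGGGGG
After op 4 fill(7,1,R) [8 cells changed]:
GGGGYYYY
GGGWYYYY
GGGGYYYY
GYYYYYYY
GYYYGGGG
GGGGGGGG
GRRRRGGG
GRRRRGGG
GGGGGGGG

Answer: 8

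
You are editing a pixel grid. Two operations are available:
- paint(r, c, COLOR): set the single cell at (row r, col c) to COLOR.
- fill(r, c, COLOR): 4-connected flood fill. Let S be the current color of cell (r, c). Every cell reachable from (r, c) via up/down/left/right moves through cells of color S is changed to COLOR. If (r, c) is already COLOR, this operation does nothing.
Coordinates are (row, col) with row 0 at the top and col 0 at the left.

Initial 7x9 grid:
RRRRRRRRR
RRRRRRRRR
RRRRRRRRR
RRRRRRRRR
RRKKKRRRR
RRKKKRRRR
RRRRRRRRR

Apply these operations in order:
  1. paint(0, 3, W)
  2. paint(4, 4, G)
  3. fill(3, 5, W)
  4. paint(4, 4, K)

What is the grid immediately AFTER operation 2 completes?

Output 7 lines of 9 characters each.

Answer: RRRWRRRRR
RRRRRRRRR
RRRRRRRRR
RRRRRRRRR
RRKKGRRRR
RRKKKRRRR
RRRRRRRRR

Derivation:
After op 1 paint(0,3,W):
RRRWRRRRR
RRRRRRRRR
RRRRRRRRR
RRRRRRRRR
RRKKKRRRR
RRKKKRRRR
RRRRRRRRR
After op 2 paint(4,4,G):
RRRWRRRRR
RRRRRRRRR
RRRRRRRRR
RRRRRRRRR
RRKKGRRRR
RRKKKRRRR
RRRRRRRRR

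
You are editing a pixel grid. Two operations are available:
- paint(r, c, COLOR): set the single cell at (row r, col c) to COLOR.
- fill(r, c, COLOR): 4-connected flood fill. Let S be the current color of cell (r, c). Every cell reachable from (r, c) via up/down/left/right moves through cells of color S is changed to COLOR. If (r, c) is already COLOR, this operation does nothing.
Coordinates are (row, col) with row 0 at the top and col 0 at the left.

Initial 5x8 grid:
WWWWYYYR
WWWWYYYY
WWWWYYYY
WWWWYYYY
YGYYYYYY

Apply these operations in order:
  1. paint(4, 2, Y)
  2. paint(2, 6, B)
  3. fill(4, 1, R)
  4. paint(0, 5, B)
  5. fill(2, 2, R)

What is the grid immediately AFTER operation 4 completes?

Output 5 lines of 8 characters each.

After op 1 paint(4,2,Y):
WWWWYYYR
WWWWYYYY
WWWWYYYY
WWWWYYYY
YGYYYYYY
After op 2 paint(2,6,B):
WWWWYYYR
WWWWYYYY
WWWWYYBY
WWWWYYYY
YGYYYYYY
After op 3 fill(4,1,R) [1 cells changed]:
WWWWYYYR
WWWWYYYY
WWWWYYBY
WWWWYYYY
YRYYYYYY
After op 4 paint(0,5,B):
WWWWYBYR
WWWWYYYY
WWWWYYBY
WWWWYYYY
YRYYYYYY

Answer: WWWWYBYR
WWWWYYYY
WWWWYYBY
WWWWYYYY
YRYYYYYY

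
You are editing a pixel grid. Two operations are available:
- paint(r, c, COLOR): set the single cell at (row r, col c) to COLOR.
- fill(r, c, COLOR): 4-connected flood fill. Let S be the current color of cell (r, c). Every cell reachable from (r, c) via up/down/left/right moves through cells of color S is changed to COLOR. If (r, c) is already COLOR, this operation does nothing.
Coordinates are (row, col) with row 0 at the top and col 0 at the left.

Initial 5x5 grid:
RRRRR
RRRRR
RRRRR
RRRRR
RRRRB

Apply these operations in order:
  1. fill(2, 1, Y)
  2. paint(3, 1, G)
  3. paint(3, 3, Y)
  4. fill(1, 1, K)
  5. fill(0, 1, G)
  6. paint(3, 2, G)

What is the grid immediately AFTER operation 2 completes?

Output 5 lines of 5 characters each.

Answer: YYYYY
YYYYY
YYYYY
YGYYY
YYYYB

Derivation:
After op 1 fill(2,1,Y) [24 cells changed]:
YYYYY
YYYYY
YYYYY
YYYYY
YYYYB
After op 2 paint(3,1,G):
YYYYY
YYYYY
YYYYY
YGYYY
YYYYB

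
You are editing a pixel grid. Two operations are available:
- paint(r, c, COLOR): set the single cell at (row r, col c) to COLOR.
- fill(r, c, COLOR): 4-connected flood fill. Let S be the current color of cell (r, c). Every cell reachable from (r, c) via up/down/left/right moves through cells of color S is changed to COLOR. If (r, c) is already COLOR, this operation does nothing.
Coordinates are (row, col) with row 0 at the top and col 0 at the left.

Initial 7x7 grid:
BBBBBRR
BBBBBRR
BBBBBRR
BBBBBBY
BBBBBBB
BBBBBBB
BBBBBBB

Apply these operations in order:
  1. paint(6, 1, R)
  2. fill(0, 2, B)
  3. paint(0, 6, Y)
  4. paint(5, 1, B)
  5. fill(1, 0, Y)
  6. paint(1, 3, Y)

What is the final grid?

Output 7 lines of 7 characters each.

After op 1 paint(6,1,R):
BBBBBRR
BBBBBRR
BBBBBRR
BBBBBBY
BBBBBBB
BBBBBBB
BRBBBBB
After op 2 fill(0,2,B) [0 cells changed]:
BBBBBRR
BBBBBRR
BBBBBRR
BBBBBBY
BBBBBBB
BBBBBBB
BRBBBBB
After op 3 paint(0,6,Y):
BBBBBRY
BBBBBRR
BBBBBRR
BBBBBBY
BBBBBBB
BBBBBBB
BRBBBBB
After op 4 paint(5,1,B):
BBBBBRY
BBBBBRR
BBBBBRR
BBBBBBY
BBBBBBB
BBBBBBB
BRBBBBB
After op 5 fill(1,0,Y) [41 cells changed]:
YYYYYRY
YYYYYRR
YYYYYRR
YYYYYYY
YYYYYYY
YYYYYYY
YRYYYYY
After op 6 paint(1,3,Y):
YYYYYRY
YYYYYRR
YYYYYRR
YYYYYYY
YYYYYYY
YYYYYYY
YRYYYYY

Answer: YYYYYRY
YYYYYRR
YYYYYRR
YYYYYYY
YYYYYYY
YYYYYYY
YRYYYYY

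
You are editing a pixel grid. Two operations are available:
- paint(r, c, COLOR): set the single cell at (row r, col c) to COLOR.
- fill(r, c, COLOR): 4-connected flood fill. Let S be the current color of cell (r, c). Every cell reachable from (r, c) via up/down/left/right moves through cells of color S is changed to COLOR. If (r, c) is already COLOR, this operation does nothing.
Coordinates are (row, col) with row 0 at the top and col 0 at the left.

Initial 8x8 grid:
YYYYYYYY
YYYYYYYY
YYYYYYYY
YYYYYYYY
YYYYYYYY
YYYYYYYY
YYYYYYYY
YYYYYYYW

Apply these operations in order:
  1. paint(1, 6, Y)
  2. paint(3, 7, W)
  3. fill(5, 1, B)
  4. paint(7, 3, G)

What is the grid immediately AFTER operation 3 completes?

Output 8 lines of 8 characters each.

Answer: BBBBBBBB
BBBBBBBB
BBBBBBBB
BBBBBBBW
BBBBBBBB
BBBBBBBB
BBBBBBBB
BBBBBBBW

Derivation:
After op 1 paint(1,6,Y):
YYYYYYYY
YYYYYYYY
YYYYYYYY
YYYYYYYY
YYYYYYYY
YYYYYYYY
YYYYYYYY
YYYYYYYW
After op 2 paint(3,7,W):
YYYYYYYY
YYYYYYYY
YYYYYYYY
YYYYYYYW
YYYYYYYY
YYYYYYYY
YYYYYYYY
YYYYYYYW
After op 3 fill(5,1,B) [62 cells changed]:
BBBBBBBB
BBBBBBBB
BBBBBBBB
BBBBBBBW
BBBBBBBB
BBBBBBBB
BBBBBBBB
BBBBBBBW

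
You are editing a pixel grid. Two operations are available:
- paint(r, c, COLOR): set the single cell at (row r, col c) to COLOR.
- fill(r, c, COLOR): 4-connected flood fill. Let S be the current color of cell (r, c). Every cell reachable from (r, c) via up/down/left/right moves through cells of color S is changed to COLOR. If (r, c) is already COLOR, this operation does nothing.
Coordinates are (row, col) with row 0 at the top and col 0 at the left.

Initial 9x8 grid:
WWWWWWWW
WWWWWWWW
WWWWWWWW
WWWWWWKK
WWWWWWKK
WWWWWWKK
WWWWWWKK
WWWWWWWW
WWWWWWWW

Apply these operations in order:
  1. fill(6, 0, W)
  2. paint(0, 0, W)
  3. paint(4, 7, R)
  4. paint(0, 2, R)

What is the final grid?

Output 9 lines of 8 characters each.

After op 1 fill(6,0,W) [0 cells changed]:
WWWWWWWW
WWWWWWWW
WWWWWWWW
WWWWWWKK
WWWWWWKK
WWWWWWKK
WWWWWWKK
WWWWWWWW
WWWWWWWW
After op 2 paint(0,0,W):
WWWWWWWW
WWWWWWWW
WWWWWWWW
WWWWWWKK
WWWWWWKK
WWWWWWKK
WWWWWWKK
WWWWWWWW
WWWWWWWW
After op 3 paint(4,7,R):
WWWWWWWW
WWWWWWWW
WWWWWWWW
WWWWWWKK
WWWWWWKR
WWWWWWKK
WWWWWWKK
WWWWWWWW
WWWWWWWW
After op 4 paint(0,2,R):
WWRWWWWW
WWWWWWWW
WWWWWWWW
WWWWWWKK
WWWWWWKR
WWWWWWKK
WWWWWWKK
WWWWWWWW
WWWWWWWW

Answer: WWRWWWWW
WWWWWWWW
WWWWWWWW
WWWWWWKK
WWWWWWKR
WWWWWWKK
WWWWWWKK
WWWWWWWW
WWWWWWWW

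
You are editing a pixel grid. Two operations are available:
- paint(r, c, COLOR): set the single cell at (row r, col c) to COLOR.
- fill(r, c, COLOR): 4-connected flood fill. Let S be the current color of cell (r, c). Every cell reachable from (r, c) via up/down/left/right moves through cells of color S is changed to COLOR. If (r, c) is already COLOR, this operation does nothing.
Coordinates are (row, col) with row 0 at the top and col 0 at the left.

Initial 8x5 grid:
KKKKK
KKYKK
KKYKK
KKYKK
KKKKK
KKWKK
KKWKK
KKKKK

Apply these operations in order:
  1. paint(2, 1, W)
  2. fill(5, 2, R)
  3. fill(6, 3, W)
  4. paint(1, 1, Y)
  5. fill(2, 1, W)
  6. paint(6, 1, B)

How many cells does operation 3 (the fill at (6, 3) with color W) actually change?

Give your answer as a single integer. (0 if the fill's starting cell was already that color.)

After op 1 paint(2,1,W):
KKKKK
KKYKK
KWYKK
KKYKK
KKKKK
KKWKK
KKWKK
KKKKK
After op 2 fill(5,2,R) [2 cells changed]:
KKKKK
KKYKK
KWYKK
KKYKK
KKKKK
KKRKK
KKRKK
KKKKK
After op 3 fill(6,3,W) [34 cells changed]:
WWWWW
WWYWW
WWYWW
WWYWW
WWWWW
WWRWW
WWRWW
WWWWW

Answer: 34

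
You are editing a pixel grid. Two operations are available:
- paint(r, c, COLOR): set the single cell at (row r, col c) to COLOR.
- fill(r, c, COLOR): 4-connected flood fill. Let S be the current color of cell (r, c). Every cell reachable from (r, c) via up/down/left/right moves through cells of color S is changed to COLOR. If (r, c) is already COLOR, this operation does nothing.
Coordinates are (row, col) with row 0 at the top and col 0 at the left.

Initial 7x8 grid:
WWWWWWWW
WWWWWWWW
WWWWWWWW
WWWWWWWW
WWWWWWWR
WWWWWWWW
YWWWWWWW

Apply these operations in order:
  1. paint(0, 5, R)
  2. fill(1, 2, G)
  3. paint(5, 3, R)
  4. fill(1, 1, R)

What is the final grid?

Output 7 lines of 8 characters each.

After op 1 paint(0,5,R):
WWWWWRWW
WWWWWWWW
WWWWWWWW
WWWWWWWW
WWWWWWWR
WWWWWWWW
YWWWWWWW
After op 2 fill(1,2,G) [53 cells changed]:
GGGGGRGG
GGGGGGGG
GGGGGGGG
GGGGGGGG
GGGGGGGR
GGGGGGGG
YGGGGGGG
After op 3 paint(5,3,R):
GGGGGRGG
GGGGGGGG
GGGGGGGG
GGGGGGGG
GGGGGGGR
GGGRGGGG
YGGGGGGG
After op 4 fill(1,1,R) [52 cells changed]:
RRRRRRRR
RRRRRRRR
RRRRRRRR
RRRRRRRR
RRRRRRRR
RRRRRRRR
YRRRRRRR

Answer: RRRRRRRR
RRRRRRRR
RRRRRRRR
RRRRRRRR
RRRRRRRR
RRRRRRRR
YRRRRRRR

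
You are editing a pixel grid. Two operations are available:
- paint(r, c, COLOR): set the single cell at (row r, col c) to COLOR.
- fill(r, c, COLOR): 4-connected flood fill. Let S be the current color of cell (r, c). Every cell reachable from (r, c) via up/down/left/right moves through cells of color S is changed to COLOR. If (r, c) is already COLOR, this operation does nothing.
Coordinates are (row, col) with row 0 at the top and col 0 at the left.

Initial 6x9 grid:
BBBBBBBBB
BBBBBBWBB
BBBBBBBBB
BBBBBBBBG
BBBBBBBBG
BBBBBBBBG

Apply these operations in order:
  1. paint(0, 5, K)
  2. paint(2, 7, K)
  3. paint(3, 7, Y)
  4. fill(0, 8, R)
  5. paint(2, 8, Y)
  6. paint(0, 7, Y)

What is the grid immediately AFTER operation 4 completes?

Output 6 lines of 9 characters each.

Answer: BBBBBKRRR
BBBBBBWRR
BBBBBBBKR
BBBBBBBYG
BBBBBBBBG
BBBBBBBBG

Derivation:
After op 1 paint(0,5,K):
BBBBBKBBB
BBBBBBWBB
BBBBBBBBB
BBBBBBBBG
BBBBBBBBG
BBBBBBBBG
After op 2 paint(2,7,K):
BBBBBKBBB
BBBBBBWBB
BBBBBBBKB
BBBBBBBBG
BBBBBBBBG
BBBBBBBBG
After op 3 paint(3,7,Y):
BBBBBKBBB
BBBBBBWBB
BBBBBBBKB
BBBBBBBYG
BBBBBBBBG
BBBBBBBBG
After op 4 fill(0,8,R) [6 cells changed]:
BBBBBKRRR
BBBBBBWRR
BBBBBBBKR
BBBBBBBYG
BBBBBBBBG
BBBBBBBBG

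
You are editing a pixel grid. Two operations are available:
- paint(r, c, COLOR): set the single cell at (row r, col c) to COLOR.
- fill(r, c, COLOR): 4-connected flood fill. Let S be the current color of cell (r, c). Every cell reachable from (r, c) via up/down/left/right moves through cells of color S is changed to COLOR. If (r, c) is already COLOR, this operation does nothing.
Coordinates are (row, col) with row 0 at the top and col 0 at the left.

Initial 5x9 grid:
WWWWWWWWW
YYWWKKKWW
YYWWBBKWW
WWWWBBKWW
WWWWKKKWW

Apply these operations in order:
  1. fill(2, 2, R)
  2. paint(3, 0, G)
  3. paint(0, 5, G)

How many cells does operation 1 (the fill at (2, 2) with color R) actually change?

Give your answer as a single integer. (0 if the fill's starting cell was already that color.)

Answer: 29

Derivation:
After op 1 fill(2,2,R) [29 cells changed]:
RRRRRRRRR
YYRRKKKRR
YYRRBBKRR
RRRRBBKRR
RRRRKKKRR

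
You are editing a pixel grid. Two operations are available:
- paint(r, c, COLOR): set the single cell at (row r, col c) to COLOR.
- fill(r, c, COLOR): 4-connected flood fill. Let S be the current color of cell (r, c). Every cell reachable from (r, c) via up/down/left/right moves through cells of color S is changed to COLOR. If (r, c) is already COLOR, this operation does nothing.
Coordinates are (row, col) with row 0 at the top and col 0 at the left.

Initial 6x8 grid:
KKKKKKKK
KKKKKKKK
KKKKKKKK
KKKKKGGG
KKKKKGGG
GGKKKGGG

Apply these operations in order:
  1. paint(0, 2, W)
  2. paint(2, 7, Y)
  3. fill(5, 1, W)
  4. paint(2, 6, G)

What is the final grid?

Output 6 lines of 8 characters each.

Answer: KKWKKKKK
KKKKKKKK
KKKKKKGY
KKKKKGGG
KKKKKGGG
WWKKKGGG

Derivation:
After op 1 paint(0,2,W):
KKWKKKKK
KKKKKKKK
KKKKKKKK
KKKKKGGG
KKKKKGGG
GGKKKGGG
After op 2 paint(2,7,Y):
KKWKKKKK
KKKKKKKK
KKKKKKKY
KKKKKGGG
KKKKKGGG
GGKKKGGG
After op 3 fill(5,1,W) [2 cells changed]:
KKWKKKKK
KKKKKKKK
KKKKKKKY
KKKKKGGG
KKKKKGGG
WWKKKGGG
After op 4 paint(2,6,G):
KKWKKKKK
KKKKKKKK
KKKKKKGY
KKKKKGGG
KKKKKGGG
WWKKKGGG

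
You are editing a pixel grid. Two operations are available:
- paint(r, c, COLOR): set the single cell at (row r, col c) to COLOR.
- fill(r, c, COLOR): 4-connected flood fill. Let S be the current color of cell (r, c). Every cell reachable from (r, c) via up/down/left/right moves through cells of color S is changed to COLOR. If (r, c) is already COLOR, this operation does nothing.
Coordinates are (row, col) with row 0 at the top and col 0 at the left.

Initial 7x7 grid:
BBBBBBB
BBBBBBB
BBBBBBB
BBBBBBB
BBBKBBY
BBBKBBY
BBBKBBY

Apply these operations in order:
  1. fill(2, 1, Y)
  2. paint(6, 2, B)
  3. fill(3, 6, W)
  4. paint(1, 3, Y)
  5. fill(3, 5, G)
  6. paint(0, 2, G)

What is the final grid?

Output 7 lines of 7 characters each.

Answer: GGGGGGG
GGGYGGG
GGGGGGG
GGGGGGG
GGGKGGG
GGGKGGG
GGBKGGG

Derivation:
After op 1 fill(2,1,Y) [43 cells changed]:
YYYYYYY
YYYYYYY
YYYYYYY
YYYYYYY
YYYKYYY
YYYKYYY
YYYKYYY
After op 2 paint(6,2,B):
YYYYYYY
YYYYYYY
YYYYYYY
YYYYYYY
YYYKYYY
YYYKYYY
YYBKYYY
After op 3 fill(3,6,W) [45 cells changed]:
WWWWWWW
WWWWWWW
WWWWWWW
WWWWWWW
WWWKWWW
WWWKWWW
WWBKWWW
After op 4 paint(1,3,Y):
WWWWWWW
WWWYWWW
WWWWWWW
WWWWWWW
WWWKWWW
WWWKWWW
WWBKWWW
After op 5 fill(3,5,G) [44 cells changed]:
GGGGGGG
GGGYGGG
GGGGGGG
GGGGGGG
GGGKGGG
GGGKGGG
GGBKGGG
After op 6 paint(0,2,G):
GGGGGGG
GGGYGGG
GGGGGGG
GGGGGGG
GGGKGGG
GGGKGGG
GGBKGGG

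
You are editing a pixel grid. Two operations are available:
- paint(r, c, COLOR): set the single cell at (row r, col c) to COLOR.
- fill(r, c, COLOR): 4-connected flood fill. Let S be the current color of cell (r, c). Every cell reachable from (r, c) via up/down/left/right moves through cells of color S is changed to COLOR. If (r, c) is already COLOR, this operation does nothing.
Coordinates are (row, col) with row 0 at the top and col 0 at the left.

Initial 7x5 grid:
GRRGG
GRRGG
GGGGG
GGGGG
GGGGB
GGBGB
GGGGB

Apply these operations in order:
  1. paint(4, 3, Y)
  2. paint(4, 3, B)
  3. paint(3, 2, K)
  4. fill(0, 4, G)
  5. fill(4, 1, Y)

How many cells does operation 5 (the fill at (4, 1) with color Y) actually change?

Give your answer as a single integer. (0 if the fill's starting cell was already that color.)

Answer: 25

Derivation:
After op 1 paint(4,3,Y):
GRRGG
GRRGG
GGGGG
GGGGG
GGGYB
GGBGB
GGGGB
After op 2 paint(4,3,B):
GRRGG
GRRGG
GGGGG
GGGGG
GGGBB
GGBGB
GGGGB
After op 3 paint(3,2,K):
GRRGG
GRRGG
GGGGG
GGKGG
GGGBB
GGBGB
GGGGB
After op 4 fill(0,4,G) [0 cells changed]:
GRRGG
GRRGG
GGGGG
GGKGG
GGGBB
GGBGB
GGGGB
After op 5 fill(4,1,Y) [25 cells changed]:
YRRYY
YRRYY
YYYYY
YYKYY
YYYBB
YYBYB
YYYYB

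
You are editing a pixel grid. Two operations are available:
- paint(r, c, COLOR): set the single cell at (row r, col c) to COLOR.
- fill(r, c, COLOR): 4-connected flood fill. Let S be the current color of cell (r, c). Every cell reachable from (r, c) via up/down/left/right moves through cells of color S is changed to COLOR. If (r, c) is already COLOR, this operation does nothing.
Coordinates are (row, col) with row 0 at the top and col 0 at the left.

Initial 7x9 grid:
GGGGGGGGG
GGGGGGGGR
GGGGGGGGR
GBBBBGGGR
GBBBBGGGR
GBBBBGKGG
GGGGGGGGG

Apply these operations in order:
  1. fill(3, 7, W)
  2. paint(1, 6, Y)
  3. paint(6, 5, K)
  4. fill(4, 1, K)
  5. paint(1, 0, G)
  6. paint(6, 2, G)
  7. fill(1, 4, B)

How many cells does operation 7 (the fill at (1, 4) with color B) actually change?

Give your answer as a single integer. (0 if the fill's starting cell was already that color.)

After op 1 fill(3,7,W) [46 cells changed]:
WWWWWWWWW
WWWWWWWWR
WWWWWWWWR
WBBBBWWWR
WBBBBWWWR
WBBBBWKWW
WWWWWWWWW
After op 2 paint(1,6,Y):
WWWWWWWWW
WWWWWWYWR
WWWWWWWWR
WBBBBWWWR
WBBBBWWWR
WBBBBWKWW
WWWWWWWWW
After op 3 paint(6,5,K):
WWWWWWWWW
WWWWWWYWR
WWWWWWWWR
WBBBBWWWR
WBBBBWWWR
WBBBBWKWW
WWWWWKWWW
After op 4 fill(4,1,K) [12 cells changed]:
WWWWWWWWW
WWWWWWYWR
WWWWWWWWR
WKKKKWWWR
WKKKKWWWR
WKKKKWKWW
WWWWWKWWW
After op 5 paint(1,0,G):
WWWWWWWWW
GWWWWWYWR
WWWWWWWWR
WKKKKWWWR
WKKKKWWWR
WKKKKWKWW
WWWWWKWWW
After op 6 paint(6,2,G):
WWWWWWWWW
GWWWWWYWR
WWWWWWWWR
WKKKKWWWR
WKKKKWWWR
WKKKKWKWW
WWGWWKWWW
After op 7 fill(1,4,B) [40 cells changed]:
BBBBBBBBB
GBBBBBYBR
BBBBBBBBR
BKKKKBBBR
BKKKKBBBR
BKKKKBKBB
BBGWWKBBB

Answer: 40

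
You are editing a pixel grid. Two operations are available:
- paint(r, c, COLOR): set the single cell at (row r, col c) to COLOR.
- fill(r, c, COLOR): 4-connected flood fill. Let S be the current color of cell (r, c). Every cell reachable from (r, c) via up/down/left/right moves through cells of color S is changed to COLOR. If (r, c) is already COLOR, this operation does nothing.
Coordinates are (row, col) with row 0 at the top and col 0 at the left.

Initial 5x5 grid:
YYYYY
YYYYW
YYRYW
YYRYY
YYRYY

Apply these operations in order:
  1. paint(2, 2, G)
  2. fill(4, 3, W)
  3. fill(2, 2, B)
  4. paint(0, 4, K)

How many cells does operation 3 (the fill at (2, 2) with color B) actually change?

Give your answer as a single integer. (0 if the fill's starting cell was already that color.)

After op 1 paint(2,2,G):
YYYYY
YYYYW
YYGYW
YYRYY
YYRYY
After op 2 fill(4,3,W) [20 cells changed]:
WWWWW
WWWWW
WWGWW
WWRWW
WWRWW
After op 3 fill(2,2,B) [1 cells changed]:
WWWWW
WWWWW
WWBWW
WWRWW
WWRWW

Answer: 1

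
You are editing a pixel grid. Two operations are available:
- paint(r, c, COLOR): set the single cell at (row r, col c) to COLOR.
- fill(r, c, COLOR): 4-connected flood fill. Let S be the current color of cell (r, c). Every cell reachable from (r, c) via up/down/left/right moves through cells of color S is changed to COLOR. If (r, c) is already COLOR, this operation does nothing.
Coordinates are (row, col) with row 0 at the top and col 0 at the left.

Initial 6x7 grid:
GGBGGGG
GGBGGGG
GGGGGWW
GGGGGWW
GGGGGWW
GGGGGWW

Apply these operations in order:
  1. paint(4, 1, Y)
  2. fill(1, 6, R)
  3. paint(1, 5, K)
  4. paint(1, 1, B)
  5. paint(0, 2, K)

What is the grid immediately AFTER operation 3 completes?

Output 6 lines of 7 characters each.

Answer: RRBRRRR
RRBRRKR
RRRRRWW
RRRRRWW
RYRRRWW
RRRRRWW

Derivation:
After op 1 paint(4,1,Y):
GGBGGGG
GGBGGGG
GGGGGWW
GGGGGWW
GYGGGWW
GGGGGWW
After op 2 fill(1,6,R) [31 cells changed]:
RRBRRRR
RRBRRRR
RRRRRWW
RRRRRWW
RYRRRWW
RRRRRWW
After op 3 paint(1,5,K):
RRBRRRR
RRBRRKR
RRRRRWW
RRRRRWW
RYRRRWW
RRRRRWW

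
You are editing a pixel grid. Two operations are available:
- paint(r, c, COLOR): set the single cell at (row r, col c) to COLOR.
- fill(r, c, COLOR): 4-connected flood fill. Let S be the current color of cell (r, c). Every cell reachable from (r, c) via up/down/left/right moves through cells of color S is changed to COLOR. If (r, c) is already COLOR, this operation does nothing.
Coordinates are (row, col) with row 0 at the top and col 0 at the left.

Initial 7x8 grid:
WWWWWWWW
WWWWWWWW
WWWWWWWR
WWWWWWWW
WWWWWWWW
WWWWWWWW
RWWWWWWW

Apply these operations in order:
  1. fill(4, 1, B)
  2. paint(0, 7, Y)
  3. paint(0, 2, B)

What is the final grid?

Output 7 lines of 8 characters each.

After op 1 fill(4,1,B) [54 cells changed]:
BBBBBBBB
BBBBBBBB
BBBBBBBR
BBBBBBBB
BBBBBBBB
BBBBBBBB
RBBBBBBB
After op 2 paint(0,7,Y):
BBBBBBBY
BBBBBBBB
BBBBBBBR
BBBBBBBB
BBBBBBBB
BBBBBBBB
RBBBBBBB
After op 3 paint(0,2,B):
BBBBBBBY
BBBBBBBB
BBBBBBBR
BBBBBBBB
BBBBBBBB
BBBBBBBB
RBBBBBBB

Answer: BBBBBBBY
BBBBBBBB
BBBBBBBR
BBBBBBBB
BBBBBBBB
BBBBBBBB
RBBBBBBB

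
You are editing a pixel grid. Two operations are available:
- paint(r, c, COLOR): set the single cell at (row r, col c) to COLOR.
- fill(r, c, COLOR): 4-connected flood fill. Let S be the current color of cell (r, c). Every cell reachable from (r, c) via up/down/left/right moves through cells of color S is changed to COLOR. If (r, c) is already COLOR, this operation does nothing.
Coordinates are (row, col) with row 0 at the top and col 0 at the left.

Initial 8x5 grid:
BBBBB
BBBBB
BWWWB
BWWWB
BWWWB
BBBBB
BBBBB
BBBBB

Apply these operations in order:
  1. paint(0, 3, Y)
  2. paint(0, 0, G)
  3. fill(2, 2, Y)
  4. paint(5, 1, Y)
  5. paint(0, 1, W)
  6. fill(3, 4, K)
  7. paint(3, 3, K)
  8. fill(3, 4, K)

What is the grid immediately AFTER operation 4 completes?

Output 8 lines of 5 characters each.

Answer: GBBYB
BBBBB
BYYYB
BYYYB
BYYYB
BYBBB
BBBBB
BBBBB

Derivation:
After op 1 paint(0,3,Y):
BBBYB
BBBBB
BWWWB
BWWWB
BWWWB
BBBBB
BBBBB
BBBBB
After op 2 paint(0,0,G):
GBBYB
BBBBB
BWWWB
BWWWB
BWWWB
BBBBB
BBBBB
BBBBB
After op 3 fill(2,2,Y) [9 cells changed]:
GBBYB
BBBBB
BYYYB
BYYYB
BYYYB
BBBBB
BBBBB
BBBBB
After op 4 paint(5,1,Y):
GBBYB
BBBBB
BYYYB
BYYYB
BYYYB
BYBBB
BBBBB
BBBBB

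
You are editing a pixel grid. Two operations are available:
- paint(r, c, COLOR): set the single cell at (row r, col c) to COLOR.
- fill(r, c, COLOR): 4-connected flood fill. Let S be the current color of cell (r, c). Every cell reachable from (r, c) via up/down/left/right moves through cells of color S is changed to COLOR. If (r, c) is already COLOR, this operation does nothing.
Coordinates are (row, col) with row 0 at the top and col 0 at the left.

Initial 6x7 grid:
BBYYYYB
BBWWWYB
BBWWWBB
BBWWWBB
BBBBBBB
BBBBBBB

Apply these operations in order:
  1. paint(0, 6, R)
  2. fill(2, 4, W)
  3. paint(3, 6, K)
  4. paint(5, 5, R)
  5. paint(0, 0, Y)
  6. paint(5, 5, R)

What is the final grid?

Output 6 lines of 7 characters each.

After op 1 paint(0,6,R):
BBYYYYR
BBWWWYB
BBWWWBB
BBWWWBB
BBBBBBB
BBBBBBB
After op 2 fill(2,4,W) [0 cells changed]:
BBYYYYR
BBWWWYB
BBWWWBB
BBWWWBB
BBBBBBB
BBBBBBB
After op 3 paint(3,6,K):
BBYYYYR
BBWWWYB
BBWWWBB
BBWWWBK
BBBBBBB
BBBBBBB
After op 4 paint(5,5,R):
BBYYYYR
BBWWWYB
BBWWWBB
BBWWWBK
BBBBBBB
BBBBBRB
After op 5 paint(0,0,Y):
YBYYYYR
BBWWWYB
BBWWWBB
BBWWWBK
BBBBBBB
BBBBBRB
After op 6 paint(5,5,R):
YBYYYYR
BBWWWYB
BBWWWBB
BBWWWBK
BBBBBBB
BBBBBRB

Answer: YBYYYYR
BBWWWYB
BBWWWBB
BBWWWBK
BBBBBBB
BBBBBRB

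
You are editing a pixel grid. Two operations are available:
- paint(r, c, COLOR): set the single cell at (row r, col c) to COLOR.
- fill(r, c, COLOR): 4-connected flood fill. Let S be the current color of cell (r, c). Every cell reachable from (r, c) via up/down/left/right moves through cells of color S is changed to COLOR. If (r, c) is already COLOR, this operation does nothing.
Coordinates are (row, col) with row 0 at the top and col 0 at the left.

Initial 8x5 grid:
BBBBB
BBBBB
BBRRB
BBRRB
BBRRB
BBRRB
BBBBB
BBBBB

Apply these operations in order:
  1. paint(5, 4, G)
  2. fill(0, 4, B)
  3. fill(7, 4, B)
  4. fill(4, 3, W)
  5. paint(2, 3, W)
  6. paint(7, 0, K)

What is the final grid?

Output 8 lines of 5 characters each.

After op 1 paint(5,4,G):
BBBBB
BBBBB
BBRRB
BBRRB
BBRRB
BBRRG
BBBBB
BBBBB
After op 2 fill(0,4,B) [0 cells changed]:
BBBBB
BBBBB
BBRRB
BBRRB
BBRRB
BBRRG
BBBBB
BBBBB
After op 3 fill(7,4,B) [0 cells changed]:
BBBBB
BBBBB
BBRRB
BBRRB
BBRRB
BBRRG
BBBBB
BBBBB
After op 4 fill(4,3,W) [8 cells changed]:
BBBBB
BBBBB
BBWWB
BBWWB
BBWWB
BBWWG
BBBBB
BBBBB
After op 5 paint(2,3,W):
BBBBB
BBBBB
BBWWB
BBWWB
BBWWB
BBWWG
BBBBB
BBBBB
After op 6 paint(7,0,K):
BBBBB
BBBBB
BBWWB
BBWWB
BBWWB
BBWWG
BBBBB
KBBBB

Answer: BBBBB
BBBBB
BBWWB
BBWWB
BBWWB
BBWWG
BBBBB
KBBBB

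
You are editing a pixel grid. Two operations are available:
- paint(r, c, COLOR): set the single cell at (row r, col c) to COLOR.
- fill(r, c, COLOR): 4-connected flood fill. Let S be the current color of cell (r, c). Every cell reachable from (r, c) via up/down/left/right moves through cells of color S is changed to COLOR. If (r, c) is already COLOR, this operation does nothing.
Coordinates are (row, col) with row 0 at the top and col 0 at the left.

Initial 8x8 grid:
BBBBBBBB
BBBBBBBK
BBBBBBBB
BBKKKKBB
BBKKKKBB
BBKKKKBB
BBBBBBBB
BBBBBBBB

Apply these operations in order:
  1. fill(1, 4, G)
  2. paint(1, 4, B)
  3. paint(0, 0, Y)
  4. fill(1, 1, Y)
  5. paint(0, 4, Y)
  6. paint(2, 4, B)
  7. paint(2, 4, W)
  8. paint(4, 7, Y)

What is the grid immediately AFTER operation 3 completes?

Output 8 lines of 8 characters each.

After op 1 fill(1,4,G) [51 cells changed]:
GGGGGGGG
GGGGGGGK
GGGGGGGG
GGKKKKGG
GGKKKKGG
GGKKKKGG
GGGGGGGG
GGGGGGGG
After op 2 paint(1,4,B):
GGGGGGGG
GGGGBGGK
GGGGGGGG
GGKKKKGG
GGKKKKGG
GGKKKKGG
GGGGGGGG
GGGGGGGG
After op 3 paint(0,0,Y):
YGGGGGGG
GGGGBGGK
GGGGGGGG
GGKKKKGG
GGKKKKGG
GGKKKKGG
GGGGGGGG
GGGGGGGG

Answer: YGGGGGGG
GGGGBGGK
GGGGGGGG
GGKKKKGG
GGKKKKGG
GGKKKKGG
GGGGGGGG
GGGGGGGG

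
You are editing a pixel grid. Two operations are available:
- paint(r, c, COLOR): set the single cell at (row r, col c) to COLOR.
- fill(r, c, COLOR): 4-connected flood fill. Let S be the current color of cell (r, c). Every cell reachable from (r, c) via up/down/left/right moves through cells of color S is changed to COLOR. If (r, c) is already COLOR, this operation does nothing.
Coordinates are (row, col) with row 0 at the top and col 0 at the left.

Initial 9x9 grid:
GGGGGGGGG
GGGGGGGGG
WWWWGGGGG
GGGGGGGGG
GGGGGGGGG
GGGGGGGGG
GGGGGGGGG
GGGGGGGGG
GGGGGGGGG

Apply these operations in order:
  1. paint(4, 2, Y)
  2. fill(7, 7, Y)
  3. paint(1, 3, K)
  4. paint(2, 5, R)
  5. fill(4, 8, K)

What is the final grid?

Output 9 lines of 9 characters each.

After op 1 paint(4,2,Y):
GGGGGGGGG
GGGGGGGGG
WWWWGGGGG
GGGGGGGGG
GGYGGGGGG
GGGGGGGGG
GGGGGGGGG
GGGGGGGGG
GGGGGGGGG
After op 2 fill(7,7,Y) [76 cells changed]:
YYYYYYYYY
YYYYYYYYY
WWWWYYYYY
YYYYYYYYY
YYYYYYYYY
YYYYYYYYY
YYYYYYYYY
YYYYYYYYY
YYYYYYYYY
After op 3 paint(1,3,K):
YYYYYYYYY
YYYKYYYYY
WWWWYYYYY
YYYYYYYYY
YYYYYYYYY
YYYYYYYYY
YYYYYYYYY
YYYYYYYYY
YYYYYYYYY
After op 4 paint(2,5,R):
YYYYYYYYY
YYYKYYYYY
WWWWYRYYY
YYYYYYYYY
YYYYYYYYY
YYYYYYYYY
YYYYYYYYY
YYYYYYYYY
YYYYYYYYY
After op 5 fill(4,8,K) [75 cells changed]:
KKKKKKKKK
KKKKKKKKK
WWWWKRKKK
KKKKKKKKK
KKKKKKKKK
KKKKKKKKK
KKKKKKKKK
KKKKKKKKK
KKKKKKKKK

Answer: KKKKKKKKK
KKKKKKKKK
WWWWKRKKK
KKKKKKKKK
KKKKKKKKK
KKKKKKKKK
KKKKKKKKK
KKKKKKKKK
KKKKKKKKK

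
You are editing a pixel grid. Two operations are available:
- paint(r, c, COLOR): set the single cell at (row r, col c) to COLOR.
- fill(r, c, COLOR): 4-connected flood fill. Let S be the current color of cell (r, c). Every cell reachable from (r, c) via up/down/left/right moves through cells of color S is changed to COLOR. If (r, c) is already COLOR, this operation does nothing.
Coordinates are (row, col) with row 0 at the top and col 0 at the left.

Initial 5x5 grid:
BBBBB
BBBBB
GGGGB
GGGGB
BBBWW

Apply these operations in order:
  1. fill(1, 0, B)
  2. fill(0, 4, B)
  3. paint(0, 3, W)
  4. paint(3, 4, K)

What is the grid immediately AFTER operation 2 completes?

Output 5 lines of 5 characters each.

Answer: BBBBB
BBBBB
GGGGB
GGGGB
BBBWW

Derivation:
After op 1 fill(1,0,B) [0 cells changed]:
BBBBB
BBBBB
GGGGB
GGGGB
BBBWW
After op 2 fill(0,4,B) [0 cells changed]:
BBBBB
BBBBB
GGGGB
GGGGB
BBBWW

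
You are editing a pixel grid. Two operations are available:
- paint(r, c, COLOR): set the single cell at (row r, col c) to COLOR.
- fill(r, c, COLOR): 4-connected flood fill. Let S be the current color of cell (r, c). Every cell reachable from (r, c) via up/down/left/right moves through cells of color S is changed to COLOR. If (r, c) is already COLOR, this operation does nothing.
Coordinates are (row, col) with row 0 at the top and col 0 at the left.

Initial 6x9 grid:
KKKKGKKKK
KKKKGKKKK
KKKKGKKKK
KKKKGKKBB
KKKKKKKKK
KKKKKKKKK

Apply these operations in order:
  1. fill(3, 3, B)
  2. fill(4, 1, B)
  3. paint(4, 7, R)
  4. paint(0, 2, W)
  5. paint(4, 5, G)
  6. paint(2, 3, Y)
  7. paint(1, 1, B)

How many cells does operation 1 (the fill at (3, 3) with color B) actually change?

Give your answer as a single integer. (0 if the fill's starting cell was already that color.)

After op 1 fill(3,3,B) [48 cells changed]:
BBBBGBBBB
BBBBGBBBB
BBBBGBBBB
BBBBGBBBB
BBBBBBBBB
BBBBBBBBB

Answer: 48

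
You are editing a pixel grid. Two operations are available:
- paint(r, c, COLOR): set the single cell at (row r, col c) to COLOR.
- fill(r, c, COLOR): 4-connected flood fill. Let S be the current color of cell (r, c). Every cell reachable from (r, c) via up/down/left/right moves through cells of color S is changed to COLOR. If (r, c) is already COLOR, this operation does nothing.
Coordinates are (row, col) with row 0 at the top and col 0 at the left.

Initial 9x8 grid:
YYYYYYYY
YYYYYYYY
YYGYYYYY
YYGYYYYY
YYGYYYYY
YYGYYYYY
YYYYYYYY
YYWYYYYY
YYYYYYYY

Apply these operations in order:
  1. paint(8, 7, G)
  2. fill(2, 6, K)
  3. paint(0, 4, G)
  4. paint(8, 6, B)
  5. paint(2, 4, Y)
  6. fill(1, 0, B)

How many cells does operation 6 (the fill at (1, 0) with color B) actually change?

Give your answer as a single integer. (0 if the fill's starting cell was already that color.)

After op 1 paint(8,7,G):
YYYYYYYY
YYYYYYYY
YYGYYYYY
YYGYYYYY
YYGYYYYY
YYGYYYYY
YYYYYYYY
YYWYYYYY
YYYYYYYG
After op 2 fill(2,6,K) [66 cells changed]:
KKKKKKKK
KKKKKKKK
KKGKKKKK
KKGKKKKK
KKGKKKKK
KKGKKKKK
KKKKKKKK
KKWKKKKK
KKKKKKKG
After op 3 paint(0,4,G):
KKKKGKKK
KKKKKKKK
KKGKKKKK
KKGKKKKK
KKGKKKKK
KKGKKKKK
KKKKKKKK
KKWKKKKK
KKKKKKKG
After op 4 paint(8,6,B):
KKKKGKKK
KKKKKKKK
KKGKKKKK
KKGKKKKK
KKGKKKKK
KKGKKKKK
KKKKKKKK
KKWKKKKK
KKKKKKBG
After op 5 paint(2,4,Y):
KKKKGKKK
KKKKKKKK
KKGKYKKK
KKGKKKKK
KKGKKKKK
KKGKKKKK
KKKKKKKK
KKWKKKKK
KKKKKKBG
After op 6 fill(1,0,B) [63 cells changed]:
BBBBGBBB
BBBBBBBB
BBGBYBBB
BBGBBBBB
BBGBBBBB
BBGBBBBB
BBBBBBBB
BBWBBBBB
BBBBBBBG

Answer: 63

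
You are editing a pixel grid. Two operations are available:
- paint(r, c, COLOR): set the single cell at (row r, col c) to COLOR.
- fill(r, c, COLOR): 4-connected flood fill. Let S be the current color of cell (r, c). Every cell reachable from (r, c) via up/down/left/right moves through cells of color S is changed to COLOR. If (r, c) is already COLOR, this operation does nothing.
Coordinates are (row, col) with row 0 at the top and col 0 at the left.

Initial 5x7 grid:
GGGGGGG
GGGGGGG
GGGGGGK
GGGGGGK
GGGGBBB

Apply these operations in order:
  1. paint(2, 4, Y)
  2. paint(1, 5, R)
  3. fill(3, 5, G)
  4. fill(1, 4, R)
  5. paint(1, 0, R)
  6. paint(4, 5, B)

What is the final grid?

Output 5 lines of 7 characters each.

After op 1 paint(2,4,Y):
GGGGGGG
GGGGGGG
GGGGYGK
GGGGGGK
GGGGBBB
After op 2 paint(1,5,R):
GGGGGGG
GGGGGRG
GGGGYGK
GGGGGGK
GGGGBBB
After op 3 fill(3,5,G) [0 cells changed]:
GGGGGGG
GGGGGRG
GGGGYGK
GGGGGGK
GGGGBBB
After op 4 fill(1,4,R) [28 cells changed]:
RRRRRRR
RRRRRRR
RRRRYRK
RRRRRRK
RRRRBBB
After op 5 paint(1,0,R):
RRRRRRR
RRRRRRR
RRRRYRK
RRRRRRK
RRRRBBB
After op 6 paint(4,5,B):
RRRRRRR
RRRRRRR
RRRRYRK
RRRRRRK
RRRRBBB

Answer: RRRRRRR
RRRRRRR
RRRRYRK
RRRRRRK
RRRRBBB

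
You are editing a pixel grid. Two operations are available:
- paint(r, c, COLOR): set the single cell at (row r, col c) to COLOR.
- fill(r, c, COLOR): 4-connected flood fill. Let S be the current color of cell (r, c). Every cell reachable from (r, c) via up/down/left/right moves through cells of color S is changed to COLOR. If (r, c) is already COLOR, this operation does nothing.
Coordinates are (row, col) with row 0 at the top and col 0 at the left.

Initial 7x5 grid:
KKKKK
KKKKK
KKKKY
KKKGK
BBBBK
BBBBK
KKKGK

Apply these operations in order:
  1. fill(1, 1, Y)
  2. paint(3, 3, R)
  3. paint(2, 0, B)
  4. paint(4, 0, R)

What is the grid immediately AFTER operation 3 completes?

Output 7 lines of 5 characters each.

Answer: YYYYY
YYYYY
BYYYY
YYYRK
BBBBK
BBBBK
KKKGK

Derivation:
After op 1 fill(1,1,Y) [17 cells changed]:
YYYYY
YYYYY
YYYYY
YYYGK
BBBBK
BBBBK
KKKGK
After op 2 paint(3,3,R):
YYYYY
YYYYY
YYYYY
YYYRK
BBBBK
BBBBK
KKKGK
After op 3 paint(2,0,B):
YYYYY
YYYYY
BYYYY
YYYRK
BBBBK
BBBBK
KKKGK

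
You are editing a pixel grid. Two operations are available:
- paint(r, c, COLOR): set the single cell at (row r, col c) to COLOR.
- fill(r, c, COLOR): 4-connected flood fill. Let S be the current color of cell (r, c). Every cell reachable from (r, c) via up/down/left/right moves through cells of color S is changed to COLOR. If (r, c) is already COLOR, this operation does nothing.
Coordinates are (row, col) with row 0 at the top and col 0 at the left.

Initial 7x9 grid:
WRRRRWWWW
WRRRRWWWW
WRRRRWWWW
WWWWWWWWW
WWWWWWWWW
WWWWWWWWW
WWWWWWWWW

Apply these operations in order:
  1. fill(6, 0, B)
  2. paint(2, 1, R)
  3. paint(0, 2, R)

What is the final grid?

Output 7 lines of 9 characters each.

Answer: BRRRRBBBB
BRRRRBBBB
BRRRRBBBB
BBBBBBBBB
BBBBBBBBB
BBBBBBBBB
BBBBBBBBB

Derivation:
After op 1 fill(6,0,B) [51 cells changed]:
BRRRRBBBB
BRRRRBBBB
BRRRRBBBB
BBBBBBBBB
BBBBBBBBB
BBBBBBBBB
BBBBBBBBB
After op 2 paint(2,1,R):
BRRRRBBBB
BRRRRBBBB
BRRRRBBBB
BBBBBBBBB
BBBBBBBBB
BBBBBBBBB
BBBBBBBBB
After op 3 paint(0,2,R):
BRRRRBBBB
BRRRRBBBB
BRRRRBBBB
BBBBBBBBB
BBBBBBBBB
BBBBBBBBB
BBBBBBBBB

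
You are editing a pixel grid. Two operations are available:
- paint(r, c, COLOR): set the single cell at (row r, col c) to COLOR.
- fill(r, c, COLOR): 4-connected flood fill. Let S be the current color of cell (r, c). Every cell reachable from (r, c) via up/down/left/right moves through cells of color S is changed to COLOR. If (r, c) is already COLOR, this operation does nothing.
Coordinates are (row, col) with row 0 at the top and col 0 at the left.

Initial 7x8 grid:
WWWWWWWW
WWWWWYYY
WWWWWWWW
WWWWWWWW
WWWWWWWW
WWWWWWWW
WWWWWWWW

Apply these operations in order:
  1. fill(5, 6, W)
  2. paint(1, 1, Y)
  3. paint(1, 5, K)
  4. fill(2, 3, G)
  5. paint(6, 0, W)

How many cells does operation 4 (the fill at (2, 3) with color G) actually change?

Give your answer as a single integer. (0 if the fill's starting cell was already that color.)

Answer: 52

Derivation:
After op 1 fill(5,6,W) [0 cells changed]:
WWWWWWWW
WWWWWYYY
WWWWWWWW
WWWWWWWW
WWWWWWWW
WWWWWWWW
WWWWWWWW
After op 2 paint(1,1,Y):
WWWWWWWW
WYWWWYYY
WWWWWWWW
WWWWWWWW
WWWWWWWW
WWWWWWWW
WWWWWWWW
After op 3 paint(1,5,K):
WWWWWWWW
WYWWWKYY
WWWWWWWW
WWWWWWWW
WWWWWWWW
WWWWWWWW
WWWWWWWW
After op 4 fill(2,3,G) [52 cells changed]:
GGGGGGGG
GYGGGKYY
GGGGGGGG
GGGGGGGG
GGGGGGGG
GGGGGGGG
GGGGGGGG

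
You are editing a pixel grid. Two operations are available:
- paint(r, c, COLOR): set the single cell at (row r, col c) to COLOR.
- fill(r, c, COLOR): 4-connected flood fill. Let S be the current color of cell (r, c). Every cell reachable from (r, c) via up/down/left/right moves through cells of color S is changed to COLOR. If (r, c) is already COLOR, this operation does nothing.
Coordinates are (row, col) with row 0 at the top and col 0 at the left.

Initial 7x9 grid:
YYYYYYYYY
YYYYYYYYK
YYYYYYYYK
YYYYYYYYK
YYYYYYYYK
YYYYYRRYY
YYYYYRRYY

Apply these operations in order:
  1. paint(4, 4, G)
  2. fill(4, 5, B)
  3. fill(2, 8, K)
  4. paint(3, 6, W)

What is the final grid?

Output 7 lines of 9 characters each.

After op 1 paint(4,4,G):
YYYYYYYYY
YYYYYYYYK
YYYYYYYYK
YYYYYYYYK
YYYYGYYYK
YYYYYRRYY
YYYYYRRYY
After op 2 fill(4,5,B) [54 cells changed]:
BBBBBBBBB
BBBBBBBBK
BBBBBBBBK
BBBBBBBBK
BBBBGBBBK
BBBBBRRBB
BBBBBRRBB
After op 3 fill(2,8,K) [0 cells changed]:
BBBBBBBBB
BBBBBBBBK
BBBBBBBBK
BBBBBBBBK
BBBBGBBBK
BBBBBRRBB
BBBBBRRBB
After op 4 paint(3,6,W):
BBBBBBBBB
BBBBBBBBK
BBBBBBBBK
BBBBBBWBK
BBBBGBBBK
BBBBBRRBB
BBBBBRRBB

Answer: BBBBBBBBB
BBBBBBBBK
BBBBBBBBK
BBBBBBWBK
BBBBGBBBK
BBBBBRRBB
BBBBBRRBB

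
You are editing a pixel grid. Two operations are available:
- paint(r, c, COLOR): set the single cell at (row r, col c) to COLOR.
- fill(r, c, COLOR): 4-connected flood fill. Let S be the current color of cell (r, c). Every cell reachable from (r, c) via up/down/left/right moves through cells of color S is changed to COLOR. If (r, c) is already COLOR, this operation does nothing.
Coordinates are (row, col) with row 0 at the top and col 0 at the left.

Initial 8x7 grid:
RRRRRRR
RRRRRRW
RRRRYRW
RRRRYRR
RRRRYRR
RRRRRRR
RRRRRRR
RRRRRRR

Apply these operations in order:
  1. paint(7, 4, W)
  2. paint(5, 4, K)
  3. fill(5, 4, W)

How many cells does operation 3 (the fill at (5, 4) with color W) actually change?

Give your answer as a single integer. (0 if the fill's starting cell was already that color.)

Answer: 1

Derivation:
After op 1 paint(7,4,W):
RRRRRRR
RRRRRRW
RRRRYRW
RRRRYRR
RRRRYRR
RRRRRRR
RRRRRRR
RRRRWRR
After op 2 paint(5,4,K):
RRRRRRR
RRRRRRW
RRRRYRW
RRRRYRR
RRRRYRR
RRRRKRR
RRRRRRR
RRRRWRR
After op 3 fill(5,4,W) [1 cells changed]:
RRRRRRR
RRRRRRW
RRRRYRW
RRRRYRR
RRRRYRR
RRRRWRR
RRRRRRR
RRRRWRR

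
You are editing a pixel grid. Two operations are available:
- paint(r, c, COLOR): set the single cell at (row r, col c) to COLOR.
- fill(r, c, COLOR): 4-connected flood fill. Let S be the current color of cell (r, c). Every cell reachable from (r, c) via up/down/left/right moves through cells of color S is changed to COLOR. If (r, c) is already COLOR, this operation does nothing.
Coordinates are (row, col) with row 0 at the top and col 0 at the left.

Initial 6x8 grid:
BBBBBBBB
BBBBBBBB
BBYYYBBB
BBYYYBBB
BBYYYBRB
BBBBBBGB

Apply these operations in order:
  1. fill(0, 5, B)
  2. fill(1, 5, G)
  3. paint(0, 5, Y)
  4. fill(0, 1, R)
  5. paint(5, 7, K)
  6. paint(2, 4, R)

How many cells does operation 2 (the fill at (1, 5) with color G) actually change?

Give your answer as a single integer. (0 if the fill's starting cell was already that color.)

Answer: 37

Derivation:
After op 1 fill(0,5,B) [0 cells changed]:
BBBBBBBB
BBBBBBBB
BBYYYBBB
BBYYYBBB
BBYYYBRB
BBBBBBGB
After op 2 fill(1,5,G) [37 cells changed]:
GGGGGGGG
GGGGGGGG
GGYYYGGG
GGYYYGGG
GGYYYGRG
GGGGGGGG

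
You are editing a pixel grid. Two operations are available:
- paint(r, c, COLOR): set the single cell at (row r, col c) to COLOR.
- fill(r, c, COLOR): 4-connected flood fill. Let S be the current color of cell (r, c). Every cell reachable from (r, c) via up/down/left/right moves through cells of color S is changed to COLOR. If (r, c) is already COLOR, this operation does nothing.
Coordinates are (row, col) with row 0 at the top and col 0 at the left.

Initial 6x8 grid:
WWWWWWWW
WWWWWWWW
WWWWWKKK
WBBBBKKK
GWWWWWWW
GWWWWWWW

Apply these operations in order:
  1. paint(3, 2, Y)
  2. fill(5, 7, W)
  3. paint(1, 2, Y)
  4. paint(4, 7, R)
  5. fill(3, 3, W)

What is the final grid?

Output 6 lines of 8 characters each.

Answer: WWWWWWWW
WWYWWWWW
WWWWWKKK
WBYWWKKK
GWWWWWWR
GWWWWWWW

Derivation:
After op 1 paint(3,2,Y):
WWWWWWWW
WWWWWWWW
WWWWWKKK
WBYBBKKK
GWWWWWWW
GWWWWWWW
After op 2 fill(5,7,W) [0 cells changed]:
WWWWWWWW
WWWWWWWW
WWWWWKKK
WBYBBKKK
GWWWWWWW
GWWWWWWW
After op 3 paint(1,2,Y):
WWWWWWWW
WWYWWWWW
WWWWWKKK
WBYBBKKK
GWWWWWWW
GWWWWWWW
After op 4 paint(4,7,R):
WWWWWWWW
WWYWWWWW
WWWWWKKK
WBYBBKKK
GWWWWWWR
GWWWWWWW
After op 5 fill(3,3,W) [2 cells changed]:
WWWWWWWW
WWYWWWWW
WWWWWKKK
WBYWWKKK
GWWWWWWR
GWWWWWWW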